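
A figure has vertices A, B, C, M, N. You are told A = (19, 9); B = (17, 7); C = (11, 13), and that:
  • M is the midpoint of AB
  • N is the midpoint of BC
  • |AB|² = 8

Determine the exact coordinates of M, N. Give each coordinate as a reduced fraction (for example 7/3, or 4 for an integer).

M = (18, 8)
N = (14, 10)

1. M_x = 18  [2·M = A+B = (19, 9)+(17, 7)]
2. M_y = 8  [2·M = A+B = (19, 9)+(17, 7)]
   so M = (18, 8)
3. N_x = 14  [2·N = B+C = (17, 7)+(11, 13)]
4. N_y = 10  [2·N = B+C = (17, 7)+(11, 13)]
   so N = (14, 10)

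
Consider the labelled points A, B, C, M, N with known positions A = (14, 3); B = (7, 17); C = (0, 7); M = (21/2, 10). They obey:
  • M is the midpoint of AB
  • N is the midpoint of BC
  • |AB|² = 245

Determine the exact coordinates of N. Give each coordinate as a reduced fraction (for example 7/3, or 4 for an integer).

1. N_x = 7/2  [2·N = B+C = (7, 17)+(0, 7)]
2. N_y = 12  [2·N = B+C = (7, 17)+(0, 7)]
   so N = (7/2, 12)

N = (7/2, 12)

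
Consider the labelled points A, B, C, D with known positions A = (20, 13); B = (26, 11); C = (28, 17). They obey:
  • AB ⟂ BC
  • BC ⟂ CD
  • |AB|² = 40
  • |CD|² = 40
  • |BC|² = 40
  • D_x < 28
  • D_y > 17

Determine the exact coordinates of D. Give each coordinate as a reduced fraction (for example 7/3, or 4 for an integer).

D = (22, 19)

1. D_x = 22  [[BC ⟂ CD ⇒ 2x+6y-158=0] ∩ [|D−(28, 17)|²=40]]
2. D_y = 19  [[BC ⟂ CD ⇒ 2x+6y-158=0] ∩ [|D−(28, 17)|²=40]]
   so D = (22, 19)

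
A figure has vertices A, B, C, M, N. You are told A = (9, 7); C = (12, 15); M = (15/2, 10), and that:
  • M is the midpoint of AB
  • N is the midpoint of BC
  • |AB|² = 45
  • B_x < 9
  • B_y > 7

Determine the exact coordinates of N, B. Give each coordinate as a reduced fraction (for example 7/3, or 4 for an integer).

N = (9, 14)
B = (6, 13)

1. B_x = 6  [B = 2·M−A = 2·(15/2, 10)−(9, 7)]
2. B_y = 13  [B = 2·M−A = 2·(15/2, 10)−(9, 7)]
   so B = (6, 13)
3. N_x = 9  [2·N = B+C = (6, 13)+(12, 15)]
4. N_y = 14  [2·N = B+C = (6, 13)+(12, 15)]
   so N = (9, 14)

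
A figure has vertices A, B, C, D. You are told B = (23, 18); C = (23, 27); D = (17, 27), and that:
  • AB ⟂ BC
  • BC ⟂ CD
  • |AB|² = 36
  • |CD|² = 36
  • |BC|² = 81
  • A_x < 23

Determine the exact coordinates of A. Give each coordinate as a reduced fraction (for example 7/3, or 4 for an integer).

A = (17, 18)

1. A_x = 17  [[AB ⟂ BC ⇒ -9y+162=0] ∩ [|A−(23, 18)|²=36]]
2. A_y = 18  [[AB ⟂ BC ⇒ -9y+162=0] ∩ [|A−(23, 18)|²=36]]
   so A = (17, 18)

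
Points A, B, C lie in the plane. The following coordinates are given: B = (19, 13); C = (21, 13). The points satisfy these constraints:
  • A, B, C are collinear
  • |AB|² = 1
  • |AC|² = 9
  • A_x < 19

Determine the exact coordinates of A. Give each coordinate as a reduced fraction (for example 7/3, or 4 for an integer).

1. A_x = 18  [[A, B, C are collinear ⇒ 2y-26=0] ∩ [|A−(19, 13)|²=1]]
2. A_y = 13  [[A, B, C are collinear ⇒ 2y-26=0] ∩ [|A−(19, 13)|²=1]]
   so A = (18, 13)

A = (18, 13)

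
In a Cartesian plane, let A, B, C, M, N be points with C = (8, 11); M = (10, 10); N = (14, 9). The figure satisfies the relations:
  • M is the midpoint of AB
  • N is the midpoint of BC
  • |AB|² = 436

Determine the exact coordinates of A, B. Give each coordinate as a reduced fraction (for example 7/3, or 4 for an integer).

A = (0, 13)
B = (20, 7)

1. B_x = 20  [B = 2·N−C = 2·(14, 9)−(8, 11)]
2. B_y = 7  [B = 2·N−C = 2·(14, 9)−(8, 11)]
   so B = (20, 7)
3. A_x = 0  [A = 2·M−B = 2·(10, 10)−(20, 7)]
4. A_y = 13  [A = 2·M−B = 2·(10, 10)−(20, 7)]
   so A = (0, 13)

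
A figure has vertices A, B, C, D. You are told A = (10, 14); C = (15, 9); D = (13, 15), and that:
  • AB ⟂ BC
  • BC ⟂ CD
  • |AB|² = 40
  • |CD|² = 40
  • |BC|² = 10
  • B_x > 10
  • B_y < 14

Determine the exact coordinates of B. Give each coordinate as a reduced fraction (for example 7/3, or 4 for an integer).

B = (12, 8)

1. B_x = 12  [[BC ⟂ CD ⇒ 2x-6y+24=0] ∩ [|B−(10, 14)|²=40]]
2. B_y = 8  [[BC ⟂ CD ⇒ 2x-6y+24=0] ∩ [|B−(10, 14)|²=40]]
   so B = (12, 8)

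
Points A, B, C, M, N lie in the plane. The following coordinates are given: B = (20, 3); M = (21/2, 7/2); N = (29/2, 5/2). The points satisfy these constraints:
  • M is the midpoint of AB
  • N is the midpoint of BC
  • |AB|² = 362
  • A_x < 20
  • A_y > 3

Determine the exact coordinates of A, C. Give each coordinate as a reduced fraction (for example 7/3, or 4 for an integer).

1. A_x = 1  [A = 2·M−B = 2·(21/2, 7/2)−(20, 3)]
2. A_y = 4  [A = 2·M−B = 2·(21/2, 7/2)−(20, 3)]
   so A = (1, 4)
3. C_x = 9  [C = 2·N−B = 2·(29/2, 5/2)−(20, 3)]
4. C_y = 2  [C = 2·N−B = 2·(29/2, 5/2)−(20, 3)]
   so C = (9, 2)

A = (1, 4)
C = (9, 2)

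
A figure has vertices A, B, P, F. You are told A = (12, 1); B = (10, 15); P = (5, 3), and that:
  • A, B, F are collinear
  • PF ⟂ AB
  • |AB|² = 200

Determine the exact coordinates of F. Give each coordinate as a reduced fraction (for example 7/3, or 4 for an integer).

1. F_x = 579/50  [[A, B, F are collinear ⇒ -14x-2y+170=0] ∩ [PF ⟂ AB ⇒ -2x+14y-32=0]]
2. F_y = 197/50  [[A, B, F are collinear ⇒ -14x-2y+170=0] ∩ [PF ⟂ AB ⇒ -2x+14y-32=0]]
   so F = (579/50, 197/50)

F = (579/50, 197/50)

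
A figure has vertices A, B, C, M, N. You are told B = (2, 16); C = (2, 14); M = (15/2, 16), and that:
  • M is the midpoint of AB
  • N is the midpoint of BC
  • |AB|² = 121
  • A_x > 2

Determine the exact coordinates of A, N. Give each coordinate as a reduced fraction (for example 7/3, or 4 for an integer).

1. A_x = 13  [A = 2·M−B = 2·(15/2, 16)−(2, 16)]
2. A_y = 16  [A = 2·M−B = 2·(15/2, 16)−(2, 16)]
   so A = (13, 16)
3. N_x = 2  [2·N = B+C = (2, 16)+(2, 14)]
4. N_y = 15  [2·N = B+C = (2, 16)+(2, 14)]
   so N = (2, 15)

A = (13, 16)
N = (2, 15)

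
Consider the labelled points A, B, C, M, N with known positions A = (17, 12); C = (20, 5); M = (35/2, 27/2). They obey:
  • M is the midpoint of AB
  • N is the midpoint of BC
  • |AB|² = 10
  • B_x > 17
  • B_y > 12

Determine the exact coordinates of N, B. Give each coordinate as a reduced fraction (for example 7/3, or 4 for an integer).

1. B_x = 18  [B = 2·M−A = 2·(35/2, 27/2)−(17, 12)]
2. B_y = 15  [B = 2·M−A = 2·(35/2, 27/2)−(17, 12)]
   so B = (18, 15)
3. N_x = 19  [2·N = B+C = (18, 15)+(20, 5)]
4. N_y = 10  [2·N = B+C = (18, 15)+(20, 5)]
   so N = (19, 10)

N = (19, 10)
B = (18, 15)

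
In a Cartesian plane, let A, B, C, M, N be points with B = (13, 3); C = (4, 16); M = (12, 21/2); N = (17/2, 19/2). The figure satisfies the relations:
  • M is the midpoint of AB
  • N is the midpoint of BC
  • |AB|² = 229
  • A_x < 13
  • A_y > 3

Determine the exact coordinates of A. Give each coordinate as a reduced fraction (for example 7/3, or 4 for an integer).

A = (11, 18)

1. A_x = 11  [A = 2·M−B = 2·(12, 21/2)−(13, 3)]
2. A_y = 18  [A = 2·M−B = 2·(12, 21/2)−(13, 3)]
   so A = (11, 18)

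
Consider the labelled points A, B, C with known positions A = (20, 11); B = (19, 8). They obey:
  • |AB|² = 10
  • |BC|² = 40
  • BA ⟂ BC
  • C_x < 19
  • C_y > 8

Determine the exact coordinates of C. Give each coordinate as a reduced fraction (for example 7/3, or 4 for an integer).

C = (13, 10)

1. C_x = 13  [[BA ⟂ BC ⇒ 1x+3y-43=0] ∩ [|C−(19, 8)|²=40]]
2. C_y = 10  [[BA ⟂ BC ⇒ 1x+3y-43=0] ∩ [|C−(19, 8)|²=40]]
   so C = (13, 10)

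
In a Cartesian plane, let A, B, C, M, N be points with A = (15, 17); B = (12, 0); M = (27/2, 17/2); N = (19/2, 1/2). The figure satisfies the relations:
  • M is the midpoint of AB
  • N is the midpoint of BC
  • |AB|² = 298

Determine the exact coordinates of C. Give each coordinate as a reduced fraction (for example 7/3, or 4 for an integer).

C = (7, 1)

1. C_x = 7  [C = 2·N−B = 2·(19/2, 1/2)−(12, 0)]
2. C_y = 1  [C = 2·N−B = 2·(19/2, 1/2)−(12, 0)]
   so C = (7, 1)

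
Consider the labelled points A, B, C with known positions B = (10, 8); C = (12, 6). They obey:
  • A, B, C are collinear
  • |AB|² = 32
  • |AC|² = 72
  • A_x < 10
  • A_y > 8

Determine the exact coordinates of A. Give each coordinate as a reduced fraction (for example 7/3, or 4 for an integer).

1. A_x = 6  [[A, B, C are collinear ⇒ 2x+2y-36=0] ∩ [|A−(10, 8)|²=32]]
2. A_y = 12  [[A, B, C are collinear ⇒ 2x+2y-36=0] ∩ [|A−(10, 8)|²=32]]
   so A = (6, 12)

A = (6, 12)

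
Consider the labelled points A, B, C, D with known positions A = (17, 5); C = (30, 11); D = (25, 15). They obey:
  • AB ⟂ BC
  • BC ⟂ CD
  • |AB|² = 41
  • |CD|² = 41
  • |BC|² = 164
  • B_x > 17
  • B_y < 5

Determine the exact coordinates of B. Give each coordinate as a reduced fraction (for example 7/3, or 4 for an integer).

1. B_x = 22  [[BC ⟂ CD ⇒ 5x-4y-106=0] ∩ [|B−(17, 5)|²=41]]
2. B_y = 1  [[BC ⟂ CD ⇒ 5x-4y-106=0] ∩ [|B−(17, 5)|²=41]]
   so B = (22, 1)

B = (22, 1)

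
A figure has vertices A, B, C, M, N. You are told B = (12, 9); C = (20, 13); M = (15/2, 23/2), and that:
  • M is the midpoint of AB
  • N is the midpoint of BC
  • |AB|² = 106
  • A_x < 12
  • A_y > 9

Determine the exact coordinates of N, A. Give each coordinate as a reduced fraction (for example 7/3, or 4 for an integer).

N = (16, 11)
A = (3, 14)

1. A_x = 3  [A = 2·M−B = 2·(15/2, 23/2)−(12, 9)]
2. A_y = 14  [A = 2·M−B = 2·(15/2, 23/2)−(12, 9)]
   so A = (3, 14)
3. N_x = 16  [2·N = B+C = (12, 9)+(20, 13)]
4. N_y = 11  [2·N = B+C = (12, 9)+(20, 13)]
   so N = (16, 11)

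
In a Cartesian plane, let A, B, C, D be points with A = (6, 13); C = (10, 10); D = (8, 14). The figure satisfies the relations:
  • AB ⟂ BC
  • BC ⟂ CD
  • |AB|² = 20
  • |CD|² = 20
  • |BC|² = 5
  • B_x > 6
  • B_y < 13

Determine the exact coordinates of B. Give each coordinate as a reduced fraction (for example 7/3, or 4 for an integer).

B = (8, 9)

1. B_x = 8  [[BC ⟂ CD ⇒ 2x-4y+20=0] ∩ [|B−(6, 13)|²=20]]
2. B_y = 9  [[BC ⟂ CD ⇒ 2x-4y+20=0] ∩ [|B−(6, 13)|²=20]]
   so B = (8, 9)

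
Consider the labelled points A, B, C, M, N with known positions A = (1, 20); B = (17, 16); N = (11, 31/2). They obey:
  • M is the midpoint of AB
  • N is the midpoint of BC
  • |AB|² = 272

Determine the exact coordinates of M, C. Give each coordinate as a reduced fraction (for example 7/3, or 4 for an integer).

1. M_x = 9  [2·M = A+B = (1, 20)+(17, 16)]
2. M_y = 18  [2·M = A+B = (1, 20)+(17, 16)]
   so M = (9, 18)
3. C_x = 5  [C = 2·N−B = 2·(11, 31/2)−(17, 16)]
4. C_y = 15  [C = 2·N−B = 2·(11, 31/2)−(17, 16)]
   so C = (5, 15)

M = (9, 18)
C = (5, 15)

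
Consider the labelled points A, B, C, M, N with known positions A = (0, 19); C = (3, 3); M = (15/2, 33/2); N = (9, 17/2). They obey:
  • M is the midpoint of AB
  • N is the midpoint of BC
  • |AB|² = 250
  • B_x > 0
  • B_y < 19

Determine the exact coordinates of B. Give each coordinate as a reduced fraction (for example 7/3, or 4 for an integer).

B = (15, 14)

1. B_x = 15  [B = 2·M−A = 2·(15/2, 33/2)−(0, 19)]
2. B_y = 14  [B = 2·M−A = 2·(15/2, 33/2)−(0, 19)]
   so B = (15, 14)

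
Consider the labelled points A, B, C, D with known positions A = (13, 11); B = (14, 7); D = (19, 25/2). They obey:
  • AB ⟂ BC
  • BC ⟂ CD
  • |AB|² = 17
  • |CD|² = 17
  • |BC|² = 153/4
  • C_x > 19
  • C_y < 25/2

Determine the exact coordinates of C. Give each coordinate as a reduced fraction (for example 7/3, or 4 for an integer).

1. C_x = 20  [[AB ⟂ BC ⇒ 1x-4y+14=0] ∩ [|C−(19, 25/2)|²=17]]
2. C_y = 17/2  [[AB ⟂ BC ⇒ 1x-4y+14=0] ∩ [|C−(19, 25/2)|²=17]]
   so C = (20, 17/2)

C = (20, 17/2)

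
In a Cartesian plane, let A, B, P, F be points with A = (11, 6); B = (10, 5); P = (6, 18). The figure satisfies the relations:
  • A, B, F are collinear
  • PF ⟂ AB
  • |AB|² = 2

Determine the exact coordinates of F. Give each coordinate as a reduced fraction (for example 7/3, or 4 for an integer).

1. F_x = 29/2  [[A, B, F are collinear ⇒ 1x-1y-5=0] ∩ [PF ⟂ AB ⇒ -1x-1y+24=0]]
2. F_y = 19/2  [[A, B, F are collinear ⇒ 1x-1y-5=0] ∩ [PF ⟂ AB ⇒ -1x-1y+24=0]]
   so F = (29/2, 19/2)

F = (29/2, 19/2)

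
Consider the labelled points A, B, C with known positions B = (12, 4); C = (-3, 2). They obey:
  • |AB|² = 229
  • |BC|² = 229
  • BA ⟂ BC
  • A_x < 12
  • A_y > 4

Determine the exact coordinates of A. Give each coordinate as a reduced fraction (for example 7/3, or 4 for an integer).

1. A_x = 10  [[BA ⟂ BC ⇒ -15x-2y+188=0] ∩ [|A−(12, 4)|²=229]]
2. A_y = 19  [[BA ⟂ BC ⇒ -15x-2y+188=0] ∩ [|A−(12, 4)|²=229]]
   so A = (10, 19)

A = (10, 19)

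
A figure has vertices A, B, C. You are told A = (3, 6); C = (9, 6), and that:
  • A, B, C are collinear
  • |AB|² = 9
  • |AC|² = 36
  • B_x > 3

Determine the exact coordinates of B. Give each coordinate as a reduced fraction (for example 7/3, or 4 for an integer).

B = (6, 6)

1. B_x = 6  [[A, B, C are collinear ⇒ -6y+36=0] ∩ [|B−(3, 6)|²=9]]
2. B_y = 6  [[A, B, C are collinear ⇒ -6y+36=0] ∩ [|B−(3, 6)|²=9]]
   so B = (6, 6)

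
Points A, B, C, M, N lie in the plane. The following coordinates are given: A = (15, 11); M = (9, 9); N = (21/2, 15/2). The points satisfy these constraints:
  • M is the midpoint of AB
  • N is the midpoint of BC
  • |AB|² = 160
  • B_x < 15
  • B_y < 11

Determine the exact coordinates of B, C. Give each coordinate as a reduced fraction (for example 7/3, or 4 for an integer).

B = (3, 7)
C = (18, 8)

1. B_x = 3  [B = 2·M−A = 2·(9, 9)−(15, 11)]
2. B_y = 7  [B = 2·M−A = 2·(9, 9)−(15, 11)]
   so B = (3, 7)
3. C_x = 18  [C = 2·N−B = 2·(21/2, 15/2)−(3, 7)]
4. C_y = 8  [C = 2·N−B = 2·(21/2, 15/2)−(3, 7)]
   so C = (18, 8)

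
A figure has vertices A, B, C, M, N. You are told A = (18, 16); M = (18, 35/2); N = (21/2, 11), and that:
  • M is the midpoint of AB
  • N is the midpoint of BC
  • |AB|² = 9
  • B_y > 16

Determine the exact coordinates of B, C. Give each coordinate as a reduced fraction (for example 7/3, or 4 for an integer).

1. B_x = 18  [B = 2·M−A = 2·(18, 35/2)−(18, 16)]
2. B_y = 19  [B = 2·M−A = 2·(18, 35/2)−(18, 16)]
   so B = (18, 19)
3. C_x = 3  [C = 2·N−B = 2·(21/2, 11)−(18, 19)]
4. C_y = 3  [C = 2·N−B = 2·(21/2, 11)−(18, 19)]
   so C = (3, 3)

B = (18, 19)
C = (3, 3)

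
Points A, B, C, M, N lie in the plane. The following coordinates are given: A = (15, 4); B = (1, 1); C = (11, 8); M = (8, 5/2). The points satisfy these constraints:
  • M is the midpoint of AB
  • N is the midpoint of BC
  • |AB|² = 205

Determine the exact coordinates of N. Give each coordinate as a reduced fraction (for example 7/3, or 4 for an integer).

1. N_x = 6  [2·N = B+C = (1, 1)+(11, 8)]
2. N_y = 9/2  [2·N = B+C = (1, 1)+(11, 8)]
   so N = (6, 9/2)

N = (6, 9/2)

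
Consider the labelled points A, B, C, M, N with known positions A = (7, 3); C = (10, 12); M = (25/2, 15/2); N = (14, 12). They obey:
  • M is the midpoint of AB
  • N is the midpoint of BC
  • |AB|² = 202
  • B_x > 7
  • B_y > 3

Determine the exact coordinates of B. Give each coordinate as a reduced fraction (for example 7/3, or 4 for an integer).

B = (18, 12)

1. B_x = 18  [B = 2·M−A = 2·(25/2, 15/2)−(7, 3)]
2. B_y = 12  [B = 2·M−A = 2·(25/2, 15/2)−(7, 3)]
   so B = (18, 12)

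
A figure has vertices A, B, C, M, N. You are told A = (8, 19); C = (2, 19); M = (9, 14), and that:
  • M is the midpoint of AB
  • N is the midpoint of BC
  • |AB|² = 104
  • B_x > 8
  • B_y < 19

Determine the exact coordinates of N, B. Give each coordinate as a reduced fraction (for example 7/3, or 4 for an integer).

1. B_x = 10  [B = 2·M−A = 2·(9, 14)−(8, 19)]
2. B_y = 9  [B = 2·M−A = 2·(9, 14)−(8, 19)]
   so B = (10, 9)
3. N_x = 6  [2·N = B+C = (10, 9)+(2, 19)]
4. N_y = 14  [2·N = B+C = (10, 9)+(2, 19)]
   so N = (6, 14)

N = (6, 14)
B = (10, 9)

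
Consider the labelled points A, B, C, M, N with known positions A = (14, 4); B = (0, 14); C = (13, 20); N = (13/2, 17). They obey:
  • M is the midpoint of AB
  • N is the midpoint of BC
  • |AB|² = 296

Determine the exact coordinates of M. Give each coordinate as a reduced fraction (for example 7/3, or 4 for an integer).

1. M_x = 7  [2·M = A+B = (14, 4)+(0, 14)]
2. M_y = 9  [2·M = A+B = (14, 4)+(0, 14)]
   so M = (7, 9)

M = (7, 9)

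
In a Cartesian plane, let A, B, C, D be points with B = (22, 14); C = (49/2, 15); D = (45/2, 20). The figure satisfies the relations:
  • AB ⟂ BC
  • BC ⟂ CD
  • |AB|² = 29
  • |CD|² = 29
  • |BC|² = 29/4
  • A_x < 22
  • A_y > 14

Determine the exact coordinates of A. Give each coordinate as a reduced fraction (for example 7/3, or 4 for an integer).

1. A_x = 20  [[AB ⟂ BC ⇒ -5/2x-1y+69=0] ∩ [|A−(22, 14)|²=29]]
2. A_y = 19  [[AB ⟂ BC ⇒ -5/2x-1y+69=0] ∩ [|A−(22, 14)|²=29]]
   so A = (20, 19)

A = (20, 19)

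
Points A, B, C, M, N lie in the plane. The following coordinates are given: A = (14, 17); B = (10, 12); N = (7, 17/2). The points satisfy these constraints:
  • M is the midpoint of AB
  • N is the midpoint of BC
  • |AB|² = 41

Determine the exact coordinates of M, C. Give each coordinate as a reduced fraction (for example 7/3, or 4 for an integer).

M = (12, 29/2)
C = (4, 5)

1. M_x = 12  [2·M = A+B = (14, 17)+(10, 12)]
2. M_y = 29/2  [2·M = A+B = (14, 17)+(10, 12)]
   so M = (12, 29/2)
3. C_x = 4  [C = 2·N−B = 2·(7, 17/2)−(10, 12)]
4. C_y = 5  [C = 2·N−B = 2·(7, 17/2)−(10, 12)]
   so C = (4, 5)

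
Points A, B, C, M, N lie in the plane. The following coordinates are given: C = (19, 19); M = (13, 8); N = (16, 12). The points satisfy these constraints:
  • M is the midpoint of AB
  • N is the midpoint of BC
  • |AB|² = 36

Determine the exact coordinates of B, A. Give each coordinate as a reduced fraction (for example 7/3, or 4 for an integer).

B = (13, 5)
A = (13, 11)

1. B_x = 13  [B = 2·N−C = 2·(16, 12)−(19, 19)]
2. B_y = 5  [B = 2·N−C = 2·(16, 12)−(19, 19)]
   so B = (13, 5)
3. A_x = 13  [A = 2·M−B = 2·(13, 8)−(13, 5)]
4. A_y = 11  [A = 2·M−B = 2·(13, 8)−(13, 5)]
   so A = (13, 11)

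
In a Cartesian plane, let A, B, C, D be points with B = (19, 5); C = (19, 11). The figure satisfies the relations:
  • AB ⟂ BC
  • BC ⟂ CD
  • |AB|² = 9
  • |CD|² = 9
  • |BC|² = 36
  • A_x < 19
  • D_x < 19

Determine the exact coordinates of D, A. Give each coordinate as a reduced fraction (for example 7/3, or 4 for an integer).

1. D_x = 16  [[BC ⟂ CD ⇒ 6y-66=0] ∩ [|D−(19, 11)|²=9]]
2. D_y = 11  [[BC ⟂ CD ⇒ 6y-66=0] ∩ [|D−(19, 11)|²=9]]
   so D = (16, 11)
3. A_x = 16  [[AB ⟂ BC ⇒ -6y+30=0] ∩ [|A−(19, 5)|²=9]]
4. A_y = 5  [[AB ⟂ BC ⇒ -6y+30=0] ∩ [|A−(19, 5)|²=9]]
   so A = (16, 5)

D = (16, 11)
A = (16, 5)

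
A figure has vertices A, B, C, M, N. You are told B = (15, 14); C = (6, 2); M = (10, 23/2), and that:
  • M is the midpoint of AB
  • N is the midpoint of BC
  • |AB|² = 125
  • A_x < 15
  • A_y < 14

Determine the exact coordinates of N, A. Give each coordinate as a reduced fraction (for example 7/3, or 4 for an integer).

1. A_x = 5  [A = 2·M−B = 2·(10, 23/2)−(15, 14)]
2. A_y = 9  [A = 2·M−B = 2·(10, 23/2)−(15, 14)]
   so A = (5, 9)
3. N_x = 21/2  [2·N = B+C = (15, 14)+(6, 2)]
4. N_y = 8  [2·N = B+C = (15, 14)+(6, 2)]
   so N = (21/2, 8)

N = (21/2, 8)
A = (5, 9)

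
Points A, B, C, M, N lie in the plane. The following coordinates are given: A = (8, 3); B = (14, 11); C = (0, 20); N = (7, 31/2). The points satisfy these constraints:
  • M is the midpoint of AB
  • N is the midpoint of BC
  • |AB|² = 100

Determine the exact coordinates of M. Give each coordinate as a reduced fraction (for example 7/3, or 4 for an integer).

M = (11, 7)

1. M_x = 11  [2·M = A+B = (8, 3)+(14, 11)]
2. M_y = 7  [2·M = A+B = (8, 3)+(14, 11)]
   so M = (11, 7)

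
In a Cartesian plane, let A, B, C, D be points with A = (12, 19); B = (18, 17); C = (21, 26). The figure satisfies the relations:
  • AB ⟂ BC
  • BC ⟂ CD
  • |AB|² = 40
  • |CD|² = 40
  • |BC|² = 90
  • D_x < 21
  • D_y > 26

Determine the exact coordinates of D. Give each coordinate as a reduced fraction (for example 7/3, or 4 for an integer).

D = (15, 28)

1. D_x = 15  [[BC ⟂ CD ⇒ 3x+9y-297=0] ∩ [|D−(21, 26)|²=40]]
2. D_y = 28  [[BC ⟂ CD ⇒ 3x+9y-297=0] ∩ [|D−(21, 26)|²=40]]
   so D = (15, 28)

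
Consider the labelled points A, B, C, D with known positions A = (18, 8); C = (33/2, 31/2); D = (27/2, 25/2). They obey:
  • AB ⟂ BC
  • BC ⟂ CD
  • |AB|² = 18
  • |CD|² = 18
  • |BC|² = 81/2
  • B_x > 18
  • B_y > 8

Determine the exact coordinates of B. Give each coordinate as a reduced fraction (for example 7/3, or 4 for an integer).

B = (21, 11)

1. B_x = 21  [[BC ⟂ CD ⇒ 3x+3y-96=0] ∩ [|B−(18, 8)|²=18]]
2. B_y = 11  [[BC ⟂ CD ⇒ 3x+3y-96=0] ∩ [|B−(18, 8)|²=18]]
   so B = (21, 11)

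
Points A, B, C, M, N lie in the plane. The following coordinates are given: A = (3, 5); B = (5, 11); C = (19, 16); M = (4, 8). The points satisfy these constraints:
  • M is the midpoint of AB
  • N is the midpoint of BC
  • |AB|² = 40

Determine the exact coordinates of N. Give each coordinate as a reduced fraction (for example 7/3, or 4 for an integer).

N = (12, 27/2)

1. N_x = 12  [2·N = B+C = (5, 11)+(19, 16)]
2. N_y = 27/2  [2·N = B+C = (5, 11)+(19, 16)]
   so N = (12, 27/2)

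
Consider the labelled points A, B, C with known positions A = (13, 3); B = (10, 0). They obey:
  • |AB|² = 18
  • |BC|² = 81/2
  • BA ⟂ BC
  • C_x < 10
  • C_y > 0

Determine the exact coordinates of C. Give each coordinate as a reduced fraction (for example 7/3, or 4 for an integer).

1. C_x = 11/2  [[BA ⟂ BC ⇒ 3x+3y-30=0] ∩ [|C−(10, 0)|²=81/2]]
2. C_y = 9/2  [[BA ⟂ BC ⇒ 3x+3y-30=0] ∩ [|C−(10, 0)|²=81/2]]
   so C = (11/2, 9/2)

C = (11/2, 9/2)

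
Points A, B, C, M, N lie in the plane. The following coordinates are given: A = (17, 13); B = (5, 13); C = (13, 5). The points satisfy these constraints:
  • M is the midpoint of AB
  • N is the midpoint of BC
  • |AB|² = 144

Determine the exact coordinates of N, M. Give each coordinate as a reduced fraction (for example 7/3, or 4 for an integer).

N = (9, 9)
M = (11, 13)

1. M_x = 11  [2·M = A+B = (17, 13)+(5, 13)]
2. M_y = 13  [2·M = A+B = (17, 13)+(5, 13)]
   so M = (11, 13)
3. N_x = 9  [2·N = B+C = (5, 13)+(13, 5)]
4. N_y = 9  [2·N = B+C = (5, 13)+(13, 5)]
   so N = (9, 9)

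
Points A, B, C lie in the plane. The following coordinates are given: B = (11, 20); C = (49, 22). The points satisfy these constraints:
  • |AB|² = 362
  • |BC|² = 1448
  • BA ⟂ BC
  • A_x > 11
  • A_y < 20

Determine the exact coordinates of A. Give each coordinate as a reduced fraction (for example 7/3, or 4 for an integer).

1. A_x = 12  [[BA ⟂ BC ⇒ 38x+2y-458=0] ∩ [|A−(11, 20)|²=362]]
2. A_y = 1  [[BA ⟂ BC ⇒ 38x+2y-458=0] ∩ [|A−(11, 20)|²=362]]
   so A = (12, 1)

A = (12, 1)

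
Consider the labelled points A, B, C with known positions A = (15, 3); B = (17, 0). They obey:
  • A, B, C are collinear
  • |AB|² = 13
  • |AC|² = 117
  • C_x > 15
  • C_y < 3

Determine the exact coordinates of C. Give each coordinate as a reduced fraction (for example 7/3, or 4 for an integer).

1. C_x = 21  [[A, B, C are collinear ⇒ 3x+2y-51=0] ∩ [|C−(15, 3)|²=117]]
2. C_y = -6  [[A, B, C are collinear ⇒ 3x+2y-51=0] ∩ [|C−(15, 3)|²=117]]
   so C = (21, -6)

C = (21, -6)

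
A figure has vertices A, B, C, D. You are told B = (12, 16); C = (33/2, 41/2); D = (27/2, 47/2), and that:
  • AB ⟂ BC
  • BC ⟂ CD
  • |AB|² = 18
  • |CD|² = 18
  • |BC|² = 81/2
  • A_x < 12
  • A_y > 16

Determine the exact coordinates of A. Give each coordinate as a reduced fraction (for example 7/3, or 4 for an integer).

A = (9, 19)

1. A_x = 9  [[AB ⟂ BC ⇒ -9/2x-9/2y+126=0] ∩ [|A−(12, 16)|²=18]]
2. A_y = 19  [[AB ⟂ BC ⇒ -9/2x-9/2y+126=0] ∩ [|A−(12, 16)|²=18]]
   so A = (9, 19)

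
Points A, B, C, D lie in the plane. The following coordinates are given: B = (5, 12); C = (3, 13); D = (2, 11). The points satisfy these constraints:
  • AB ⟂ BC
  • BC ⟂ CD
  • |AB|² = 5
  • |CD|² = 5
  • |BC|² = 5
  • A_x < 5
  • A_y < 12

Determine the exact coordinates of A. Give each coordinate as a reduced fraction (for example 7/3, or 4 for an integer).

1. A_x = 4  [[AB ⟂ BC ⇒ 2x-1y+2=0] ∩ [|A−(5, 12)|²=5]]
2. A_y = 10  [[AB ⟂ BC ⇒ 2x-1y+2=0] ∩ [|A−(5, 12)|²=5]]
   so A = (4, 10)

A = (4, 10)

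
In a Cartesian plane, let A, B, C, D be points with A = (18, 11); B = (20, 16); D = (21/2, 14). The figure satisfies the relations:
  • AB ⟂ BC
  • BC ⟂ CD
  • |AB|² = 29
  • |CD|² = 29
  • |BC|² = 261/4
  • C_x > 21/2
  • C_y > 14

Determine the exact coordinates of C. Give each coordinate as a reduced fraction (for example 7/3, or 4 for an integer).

1. C_x = 25/2  [[AB ⟂ BC ⇒ 2x+5y-120=0] ∩ [|C−(21/2, 14)|²=29]]
2. C_y = 19  [[AB ⟂ BC ⇒ 2x+5y-120=0] ∩ [|C−(21/2, 14)|²=29]]
   so C = (25/2, 19)

C = (25/2, 19)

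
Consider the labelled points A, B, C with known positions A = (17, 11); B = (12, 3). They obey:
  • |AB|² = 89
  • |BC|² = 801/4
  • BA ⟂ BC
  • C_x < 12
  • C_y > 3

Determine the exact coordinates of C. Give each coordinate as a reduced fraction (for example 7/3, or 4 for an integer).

1. C_x = 0  [[BA ⟂ BC ⇒ 5x+8y-84=0] ∩ [|C−(12, 3)|²=801/4]]
2. C_y = 21/2  [[BA ⟂ BC ⇒ 5x+8y-84=0] ∩ [|C−(12, 3)|²=801/4]]
   so C = (0, 21/2)

C = (0, 21/2)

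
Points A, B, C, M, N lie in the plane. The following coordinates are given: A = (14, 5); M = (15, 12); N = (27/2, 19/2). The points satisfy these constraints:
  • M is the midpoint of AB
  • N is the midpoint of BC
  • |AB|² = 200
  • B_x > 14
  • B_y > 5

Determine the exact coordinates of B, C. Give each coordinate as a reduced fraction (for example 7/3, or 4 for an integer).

1. B_x = 16  [B = 2·M−A = 2·(15, 12)−(14, 5)]
2. B_y = 19  [B = 2·M−A = 2·(15, 12)−(14, 5)]
   so B = (16, 19)
3. C_x = 11  [C = 2·N−B = 2·(27/2, 19/2)−(16, 19)]
4. C_y = 0  [C = 2·N−B = 2·(27/2, 19/2)−(16, 19)]
   so C = (11, 0)

B = (16, 19)
C = (11, 0)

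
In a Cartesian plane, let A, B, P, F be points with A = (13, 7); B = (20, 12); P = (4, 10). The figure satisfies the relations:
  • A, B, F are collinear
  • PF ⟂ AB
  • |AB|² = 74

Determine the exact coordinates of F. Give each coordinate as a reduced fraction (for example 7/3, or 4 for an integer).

1. F_x = 313/37  [[A, B, F are collinear ⇒ -5x+7y+16=0] ∩ [PF ⟂ AB ⇒ 7x+5y-78=0]]
2. F_y = 139/37  [[A, B, F are collinear ⇒ -5x+7y+16=0] ∩ [PF ⟂ AB ⇒ 7x+5y-78=0]]
   so F = (313/37, 139/37)

F = (313/37, 139/37)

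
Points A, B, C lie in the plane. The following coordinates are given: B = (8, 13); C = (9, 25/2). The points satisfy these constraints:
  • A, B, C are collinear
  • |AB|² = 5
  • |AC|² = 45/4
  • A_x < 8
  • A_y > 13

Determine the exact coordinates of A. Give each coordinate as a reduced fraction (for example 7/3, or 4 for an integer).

A = (6, 14)

1. A_x = 6  [[A, B, C are collinear ⇒ 1/2x+1y-17=0] ∩ [|A−(8, 13)|²=5]]
2. A_y = 14  [[A, B, C are collinear ⇒ 1/2x+1y-17=0] ∩ [|A−(8, 13)|²=5]]
   so A = (6, 14)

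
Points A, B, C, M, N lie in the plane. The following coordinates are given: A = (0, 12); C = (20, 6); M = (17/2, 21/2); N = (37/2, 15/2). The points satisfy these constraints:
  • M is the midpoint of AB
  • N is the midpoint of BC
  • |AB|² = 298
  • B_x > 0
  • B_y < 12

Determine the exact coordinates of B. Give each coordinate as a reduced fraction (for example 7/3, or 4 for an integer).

1. B_x = 17  [B = 2·M−A = 2·(17/2, 21/2)−(0, 12)]
2. B_y = 9  [B = 2·M−A = 2·(17/2, 21/2)−(0, 12)]
   so B = (17, 9)

B = (17, 9)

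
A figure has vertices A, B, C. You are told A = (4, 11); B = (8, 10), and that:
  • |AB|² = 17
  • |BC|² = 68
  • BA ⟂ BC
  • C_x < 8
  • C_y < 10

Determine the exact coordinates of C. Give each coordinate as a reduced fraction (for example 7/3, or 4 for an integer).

C = (6, 2)

1. C_x = 6  [[BA ⟂ BC ⇒ -4x+1y+22=0] ∩ [|C−(8, 10)|²=68]]
2. C_y = 2  [[BA ⟂ BC ⇒ -4x+1y+22=0] ∩ [|C−(8, 10)|²=68]]
   so C = (6, 2)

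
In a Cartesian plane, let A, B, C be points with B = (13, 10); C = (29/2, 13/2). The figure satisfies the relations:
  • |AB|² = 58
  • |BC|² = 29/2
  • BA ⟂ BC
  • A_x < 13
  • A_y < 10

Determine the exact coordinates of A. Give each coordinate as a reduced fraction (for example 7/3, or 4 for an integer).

1. A_x = 6  [[BA ⟂ BC ⇒ 3/2x-7/2y+31/2=0] ∩ [|A−(13, 10)|²=58]]
2. A_y = 7  [[BA ⟂ BC ⇒ 3/2x-7/2y+31/2=0] ∩ [|A−(13, 10)|²=58]]
   so A = (6, 7)

A = (6, 7)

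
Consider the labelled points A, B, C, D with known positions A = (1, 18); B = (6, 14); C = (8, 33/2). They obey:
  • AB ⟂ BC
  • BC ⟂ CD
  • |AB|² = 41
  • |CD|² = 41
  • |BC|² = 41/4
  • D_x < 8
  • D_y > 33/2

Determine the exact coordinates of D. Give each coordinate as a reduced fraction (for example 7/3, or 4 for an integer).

1. D_x = 3  [[BC ⟂ CD ⇒ 2x+5/2y-229/4=0] ∩ [|D−(8, 33/2)|²=41]]
2. D_y = 41/2  [[BC ⟂ CD ⇒ 2x+5/2y-229/4=0] ∩ [|D−(8, 33/2)|²=41]]
   so D = (3, 41/2)

D = (3, 41/2)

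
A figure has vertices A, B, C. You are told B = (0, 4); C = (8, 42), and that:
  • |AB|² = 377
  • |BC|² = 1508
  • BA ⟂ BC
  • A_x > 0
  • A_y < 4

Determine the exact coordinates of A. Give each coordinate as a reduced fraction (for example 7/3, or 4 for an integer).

1. A_x = 19  [[BA ⟂ BC ⇒ 8x+38y-152=0] ∩ [|A−(0, 4)|²=377]]
2. A_y = 0  [[BA ⟂ BC ⇒ 8x+38y-152=0] ∩ [|A−(0, 4)|²=377]]
   so A = (19, 0)

A = (19, 0)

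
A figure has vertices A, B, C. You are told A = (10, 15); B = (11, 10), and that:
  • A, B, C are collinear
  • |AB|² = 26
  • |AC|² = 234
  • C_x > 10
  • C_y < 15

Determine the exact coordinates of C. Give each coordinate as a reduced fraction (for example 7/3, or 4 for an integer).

1. C_x = 13  [[A, B, C are collinear ⇒ 5x+1y-65=0] ∩ [|C−(10, 15)|²=234]]
2. C_y = 0  [[A, B, C are collinear ⇒ 5x+1y-65=0] ∩ [|C−(10, 15)|²=234]]
   so C = (13, 0)

C = (13, 0)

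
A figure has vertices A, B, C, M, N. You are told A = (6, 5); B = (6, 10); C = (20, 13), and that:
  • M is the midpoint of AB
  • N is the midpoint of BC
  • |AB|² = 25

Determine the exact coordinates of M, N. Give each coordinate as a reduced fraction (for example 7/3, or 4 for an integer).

M = (6, 15/2)
N = (13, 23/2)

1. M_x = 6  [2·M = A+B = (6, 5)+(6, 10)]
2. M_y = 15/2  [2·M = A+B = (6, 5)+(6, 10)]
   so M = (6, 15/2)
3. N_x = 13  [2·N = B+C = (6, 10)+(20, 13)]
4. N_y = 23/2  [2·N = B+C = (6, 10)+(20, 13)]
   so N = (13, 23/2)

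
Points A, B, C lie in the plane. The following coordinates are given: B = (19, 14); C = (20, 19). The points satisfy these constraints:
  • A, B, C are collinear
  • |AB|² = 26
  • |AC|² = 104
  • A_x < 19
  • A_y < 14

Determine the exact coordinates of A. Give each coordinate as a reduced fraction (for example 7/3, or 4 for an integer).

1. A_x = 18  [[A, B, C are collinear ⇒ -5x+1y+81=0] ∩ [|A−(19, 14)|²=26]]
2. A_y = 9  [[A, B, C are collinear ⇒ -5x+1y+81=0] ∩ [|A−(19, 14)|²=26]]
   so A = (18, 9)

A = (18, 9)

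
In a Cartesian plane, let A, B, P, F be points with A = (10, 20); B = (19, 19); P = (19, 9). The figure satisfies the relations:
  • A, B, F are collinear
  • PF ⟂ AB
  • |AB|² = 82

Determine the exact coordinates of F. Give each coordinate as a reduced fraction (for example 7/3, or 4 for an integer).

F = (824/41, 774/41)

1. F_x = 824/41  [[A, B, F are collinear ⇒ 1x+9y-190=0] ∩ [PF ⟂ AB ⇒ 9x-1y-162=0]]
2. F_y = 774/41  [[A, B, F are collinear ⇒ 1x+9y-190=0] ∩ [PF ⟂ AB ⇒ 9x-1y-162=0]]
   so F = (824/41, 774/41)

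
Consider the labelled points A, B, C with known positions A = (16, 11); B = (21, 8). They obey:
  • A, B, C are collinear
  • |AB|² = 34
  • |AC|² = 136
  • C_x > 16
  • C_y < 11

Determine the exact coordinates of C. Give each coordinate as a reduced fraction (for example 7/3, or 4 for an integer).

1. C_x = 26  [[A, B, C are collinear ⇒ 3x+5y-103=0] ∩ [|C−(16, 11)|²=136]]
2. C_y = 5  [[A, B, C are collinear ⇒ 3x+5y-103=0] ∩ [|C−(16, 11)|²=136]]
   so C = (26, 5)

C = (26, 5)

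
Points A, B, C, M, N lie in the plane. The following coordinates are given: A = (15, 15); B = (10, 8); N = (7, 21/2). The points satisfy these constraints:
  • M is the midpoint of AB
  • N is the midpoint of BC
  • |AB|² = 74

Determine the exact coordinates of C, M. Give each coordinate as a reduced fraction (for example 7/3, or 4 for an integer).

C = (4, 13)
M = (25/2, 23/2)

1. M_x = 25/2  [2·M = A+B = (15, 15)+(10, 8)]
2. M_y = 23/2  [2·M = A+B = (15, 15)+(10, 8)]
   so M = (25/2, 23/2)
3. C_x = 4  [C = 2·N−B = 2·(7, 21/2)−(10, 8)]
4. C_y = 13  [C = 2·N−B = 2·(7, 21/2)−(10, 8)]
   so C = (4, 13)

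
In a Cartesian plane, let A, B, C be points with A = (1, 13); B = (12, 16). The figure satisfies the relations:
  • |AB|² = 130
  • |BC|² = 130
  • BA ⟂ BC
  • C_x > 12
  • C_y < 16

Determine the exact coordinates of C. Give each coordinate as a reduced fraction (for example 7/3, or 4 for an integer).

C = (15, 5)

1. C_x = 15  [[BA ⟂ BC ⇒ -11x-3y+180=0] ∩ [|C−(12, 16)|²=130]]
2. C_y = 5  [[BA ⟂ BC ⇒ -11x-3y+180=0] ∩ [|C−(12, 16)|²=130]]
   so C = (15, 5)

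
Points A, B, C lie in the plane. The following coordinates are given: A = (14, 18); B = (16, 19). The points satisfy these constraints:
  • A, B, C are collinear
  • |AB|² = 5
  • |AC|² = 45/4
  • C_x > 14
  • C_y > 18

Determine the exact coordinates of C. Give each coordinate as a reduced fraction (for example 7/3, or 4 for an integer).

1. C_x = 17  [[A, B, C are collinear ⇒ -1x+2y-22=0] ∩ [|C−(14, 18)|²=45/4]]
2. C_y = 39/2  [[A, B, C are collinear ⇒ -1x+2y-22=0] ∩ [|C−(14, 18)|²=45/4]]
   so C = (17, 39/2)

C = (17, 39/2)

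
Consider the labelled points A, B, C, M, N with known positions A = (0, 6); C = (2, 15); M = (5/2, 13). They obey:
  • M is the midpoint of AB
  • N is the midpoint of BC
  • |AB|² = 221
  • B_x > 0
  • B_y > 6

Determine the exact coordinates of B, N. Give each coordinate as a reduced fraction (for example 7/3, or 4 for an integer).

1. B_x = 5  [B = 2·M−A = 2·(5/2, 13)−(0, 6)]
2. B_y = 20  [B = 2·M−A = 2·(5/2, 13)−(0, 6)]
   so B = (5, 20)
3. N_x = 7/2  [2·N = B+C = (5, 20)+(2, 15)]
4. N_y = 35/2  [2·N = B+C = (5, 20)+(2, 15)]
   so N = (7/2, 35/2)

B = (5, 20)
N = (7/2, 35/2)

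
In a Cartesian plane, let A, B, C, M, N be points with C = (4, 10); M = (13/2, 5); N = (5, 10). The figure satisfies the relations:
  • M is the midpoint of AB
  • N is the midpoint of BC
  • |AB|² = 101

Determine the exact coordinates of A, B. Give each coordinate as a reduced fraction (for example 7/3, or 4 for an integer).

A = (7, 0)
B = (6, 10)

1. B_x = 6  [B = 2·N−C = 2·(5, 10)−(4, 10)]
2. B_y = 10  [B = 2·N−C = 2·(5, 10)−(4, 10)]
   so B = (6, 10)
3. A_x = 7  [A = 2·M−B = 2·(13/2, 5)−(6, 10)]
4. A_y = 0  [A = 2·M−B = 2·(13/2, 5)−(6, 10)]
   so A = (7, 0)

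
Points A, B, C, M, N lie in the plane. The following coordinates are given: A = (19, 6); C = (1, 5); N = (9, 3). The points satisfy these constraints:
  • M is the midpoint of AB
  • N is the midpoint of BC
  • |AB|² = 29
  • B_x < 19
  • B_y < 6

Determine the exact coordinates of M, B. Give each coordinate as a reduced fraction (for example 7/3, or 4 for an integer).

1. B_x = 17  [B = 2·N−C = 2·(9, 3)−(1, 5)]
2. B_y = 1  [B = 2·N−C = 2·(9, 3)−(1, 5)]
   so B = (17, 1)
3. M_x = 18  [2·M = A+B = (19, 6)+(17, 1)]
4. M_y = 7/2  [2·M = A+B = (19, 6)+(17, 1)]
   so M = (18, 7/2)

M = (18, 7/2)
B = (17, 1)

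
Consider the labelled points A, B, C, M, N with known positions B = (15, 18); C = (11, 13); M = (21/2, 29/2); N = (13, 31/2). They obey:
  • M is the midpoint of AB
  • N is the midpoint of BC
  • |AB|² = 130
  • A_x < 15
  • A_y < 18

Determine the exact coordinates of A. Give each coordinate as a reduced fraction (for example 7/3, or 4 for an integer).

1. A_x = 6  [A = 2·M−B = 2·(21/2, 29/2)−(15, 18)]
2. A_y = 11  [A = 2·M−B = 2·(21/2, 29/2)−(15, 18)]
   so A = (6, 11)

A = (6, 11)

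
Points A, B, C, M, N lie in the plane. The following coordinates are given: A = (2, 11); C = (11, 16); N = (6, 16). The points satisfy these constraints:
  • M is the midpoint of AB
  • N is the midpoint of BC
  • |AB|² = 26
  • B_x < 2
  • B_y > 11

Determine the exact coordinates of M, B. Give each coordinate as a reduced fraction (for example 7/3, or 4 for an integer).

1. B_x = 1  [B = 2·N−C = 2·(6, 16)−(11, 16)]
2. B_y = 16  [B = 2·N−C = 2·(6, 16)−(11, 16)]
   so B = (1, 16)
3. M_x = 3/2  [2·M = A+B = (2, 11)+(1, 16)]
4. M_y = 27/2  [2·M = A+B = (2, 11)+(1, 16)]
   so M = (3/2, 27/2)

M = (3/2, 27/2)
B = (1, 16)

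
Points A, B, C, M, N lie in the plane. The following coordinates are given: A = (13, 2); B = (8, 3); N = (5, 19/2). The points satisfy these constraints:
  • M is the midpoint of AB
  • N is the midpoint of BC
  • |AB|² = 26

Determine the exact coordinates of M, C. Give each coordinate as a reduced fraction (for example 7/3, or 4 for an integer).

1. M_x = 21/2  [2·M = A+B = (13, 2)+(8, 3)]
2. M_y = 5/2  [2·M = A+B = (13, 2)+(8, 3)]
   so M = (21/2, 5/2)
3. C_x = 2  [C = 2·N−B = 2·(5, 19/2)−(8, 3)]
4. C_y = 16  [C = 2·N−B = 2·(5, 19/2)−(8, 3)]
   so C = (2, 16)

M = (21/2, 5/2)
C = (2, 16)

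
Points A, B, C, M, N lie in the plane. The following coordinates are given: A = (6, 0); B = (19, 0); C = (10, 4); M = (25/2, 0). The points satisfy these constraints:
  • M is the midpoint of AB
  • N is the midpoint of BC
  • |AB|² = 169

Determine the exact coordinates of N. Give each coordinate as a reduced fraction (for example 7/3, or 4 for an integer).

N = (29/2, 2)

1. N_x = 29/2  [2·N = B+C = (19, 0)+(10, 4)]
2. N_y = 2  [2·N = B+C = (19, 0)+(10, 4)]
   so N = (29/2, 2)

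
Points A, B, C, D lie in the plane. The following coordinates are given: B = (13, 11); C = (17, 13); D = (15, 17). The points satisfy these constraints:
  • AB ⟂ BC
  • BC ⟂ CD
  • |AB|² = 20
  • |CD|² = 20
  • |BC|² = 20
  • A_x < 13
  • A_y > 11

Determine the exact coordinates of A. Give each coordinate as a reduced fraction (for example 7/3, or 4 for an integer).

1. A_x = 11  [[AB ⟂ BC ⇒ -4x-2y+74=0] ∩ [|A−(13, 11)|²=20]]
2. A_y = 15  [[AB ⟂ BC ⇒ -4x-2y+74=0] ∩ [|A−(13, 11)|²=20]]
   so A = (11, 15)

A = (11, 15)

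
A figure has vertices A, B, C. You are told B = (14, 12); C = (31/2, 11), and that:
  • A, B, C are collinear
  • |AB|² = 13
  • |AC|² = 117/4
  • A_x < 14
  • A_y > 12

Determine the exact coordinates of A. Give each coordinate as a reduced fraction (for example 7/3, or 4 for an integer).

A = (11, 14)

1. A_x = 11  [[A, B, C are collinear ⇒ 1x+3/2y-32=0] ∩ [|A−(14, 12)|²=13]]
2. A_y = 14  [[A, B, C are collinear ⇒ 1x+3/2y-32=0] ∩ [|A−(14, 12)|²=13]]
   so A = (11, 14)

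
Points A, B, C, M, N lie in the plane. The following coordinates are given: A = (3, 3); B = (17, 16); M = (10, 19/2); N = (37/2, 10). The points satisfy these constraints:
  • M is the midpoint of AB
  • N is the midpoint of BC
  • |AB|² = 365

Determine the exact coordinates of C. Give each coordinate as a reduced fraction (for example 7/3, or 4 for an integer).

1. C_x = 20  [C = 2·N−B = 2·(37/2, 10)−(17, 16)]
2. C_y = 4  [C = 2·N−B = 2·(37/2, 10)−(17, 16)]
   so C = (20, 4)

C = (20, 4)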